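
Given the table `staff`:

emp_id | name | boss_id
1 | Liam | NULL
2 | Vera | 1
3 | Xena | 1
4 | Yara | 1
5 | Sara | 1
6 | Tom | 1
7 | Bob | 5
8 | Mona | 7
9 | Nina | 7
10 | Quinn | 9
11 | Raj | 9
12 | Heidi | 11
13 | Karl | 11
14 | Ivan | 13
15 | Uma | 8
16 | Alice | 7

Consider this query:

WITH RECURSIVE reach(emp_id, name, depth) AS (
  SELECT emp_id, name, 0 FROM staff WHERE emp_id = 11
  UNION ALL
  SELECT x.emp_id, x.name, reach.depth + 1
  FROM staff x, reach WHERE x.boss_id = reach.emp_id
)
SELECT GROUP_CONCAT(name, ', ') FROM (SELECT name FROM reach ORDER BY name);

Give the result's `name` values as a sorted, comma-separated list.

Heidi, Ivan, Karl, Raj

Base: emp_id=11 (Raj) at depth 0.
Iteration 1: rows with boss_id in {11} -> Heidi (id 12, depth 1), Karl (id 13, depth 1).
Iteration 2: rows with boss_id in {12,13} -> Ivan (id 14, depth 2).
Iteration 3: no rows with boss_id in {14}; recursion stops.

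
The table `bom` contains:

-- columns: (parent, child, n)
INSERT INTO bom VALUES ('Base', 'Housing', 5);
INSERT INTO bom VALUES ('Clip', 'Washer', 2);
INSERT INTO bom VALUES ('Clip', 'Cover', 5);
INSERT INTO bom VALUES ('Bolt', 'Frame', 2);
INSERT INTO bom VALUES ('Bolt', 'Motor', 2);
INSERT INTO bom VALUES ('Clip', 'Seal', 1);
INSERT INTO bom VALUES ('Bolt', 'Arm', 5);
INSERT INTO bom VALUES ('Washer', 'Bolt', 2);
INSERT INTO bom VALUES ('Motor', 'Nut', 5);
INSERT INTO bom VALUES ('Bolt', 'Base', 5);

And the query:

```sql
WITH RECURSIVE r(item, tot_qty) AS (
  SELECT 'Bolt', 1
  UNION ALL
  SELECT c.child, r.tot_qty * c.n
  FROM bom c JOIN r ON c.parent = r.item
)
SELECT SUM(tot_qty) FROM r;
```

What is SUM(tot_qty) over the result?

Base: (Bolt, tot_qty=1).
Iteration 1: components of {Bolt} -> Arm = 1*5 = 5, Base = 1*5 = 5, Frame = 1*2 = 2, Motor = 1*2 = 2.
Iteration 2: components of {Arm,Base,Frame,Motor} -> Housing = 5*5 = 25, Nut = 2*5 = 10.
Iteration 3: no further components; recursion stops.
SUM(tot_qty) = 1 + 2 + 5 + 5 + 2 + 10 + 25 = 50.

50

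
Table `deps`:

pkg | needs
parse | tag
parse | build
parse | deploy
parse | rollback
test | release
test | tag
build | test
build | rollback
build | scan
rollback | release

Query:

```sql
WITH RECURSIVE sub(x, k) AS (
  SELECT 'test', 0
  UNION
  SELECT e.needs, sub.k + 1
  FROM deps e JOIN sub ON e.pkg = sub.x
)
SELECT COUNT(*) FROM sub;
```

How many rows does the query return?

Base: (test, k=0).
Iteration 1: edges from {test} -> (release, k=1), (tag, k=1).
Iteration 2: no outgoing edges from {release,tag}; recursion stops.
Total rows emitted: 3.

3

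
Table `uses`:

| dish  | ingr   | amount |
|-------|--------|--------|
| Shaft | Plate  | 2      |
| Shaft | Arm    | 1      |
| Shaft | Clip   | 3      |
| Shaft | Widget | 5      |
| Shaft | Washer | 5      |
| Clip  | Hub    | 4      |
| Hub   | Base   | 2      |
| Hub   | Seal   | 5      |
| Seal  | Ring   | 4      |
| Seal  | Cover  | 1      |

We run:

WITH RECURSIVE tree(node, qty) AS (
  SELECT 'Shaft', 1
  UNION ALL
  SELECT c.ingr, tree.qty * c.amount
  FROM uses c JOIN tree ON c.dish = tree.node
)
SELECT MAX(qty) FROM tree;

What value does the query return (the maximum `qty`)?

240

Base: (Shaft, qty=1).
Iteration 1: components of {Shaft} -> Arm = 1*1 = 1, Clip = 1*3 = 3, Plate = 1*2 = 2, Washer = 1*5 = 5, Widget = 1*5 = 5.
Iteration 2: components of {Arm,Clip,Plate,Washer,Widget} -> Hub = 3*4 = 12.
Iteration 3: components of {Hub} -> Base = 12*2 = 24, Seal = 12*5 = 60.
Iteration 4: components of {Base,Seal} -> Cover = 60*1 = 60, Ring = 60*4 = 240.
Iteration 5: no further components; recursion stops.
qty values: 1, 2, 1, 3, 5, 5, 12, 24, 60, 240, 60; the maximum is 240.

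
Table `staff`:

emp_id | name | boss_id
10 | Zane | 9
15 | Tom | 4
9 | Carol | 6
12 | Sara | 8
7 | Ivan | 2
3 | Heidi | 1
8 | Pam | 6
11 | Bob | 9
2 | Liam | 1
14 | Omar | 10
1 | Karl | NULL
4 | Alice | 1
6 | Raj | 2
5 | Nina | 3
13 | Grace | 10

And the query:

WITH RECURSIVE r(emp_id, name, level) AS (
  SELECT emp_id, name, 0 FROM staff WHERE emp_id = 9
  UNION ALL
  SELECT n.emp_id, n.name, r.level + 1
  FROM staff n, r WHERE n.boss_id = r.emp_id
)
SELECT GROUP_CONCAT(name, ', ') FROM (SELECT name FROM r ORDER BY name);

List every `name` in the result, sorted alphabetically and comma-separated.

Base: emp_id=9 (Carol) at level 0.
Iteration 1: rows with boss_id in {9} -> Zane (id 10, level 1), Bob (id 11, level 1).
Iteration 2: rows with boss_id in {10,11} -> Grace (id 13, level 2), Omar (id 14, level 2).
Iteration 3: no rows with boss_id in {13,14}; recursion stops.

Bob, Carol, Grace, Omar, Zane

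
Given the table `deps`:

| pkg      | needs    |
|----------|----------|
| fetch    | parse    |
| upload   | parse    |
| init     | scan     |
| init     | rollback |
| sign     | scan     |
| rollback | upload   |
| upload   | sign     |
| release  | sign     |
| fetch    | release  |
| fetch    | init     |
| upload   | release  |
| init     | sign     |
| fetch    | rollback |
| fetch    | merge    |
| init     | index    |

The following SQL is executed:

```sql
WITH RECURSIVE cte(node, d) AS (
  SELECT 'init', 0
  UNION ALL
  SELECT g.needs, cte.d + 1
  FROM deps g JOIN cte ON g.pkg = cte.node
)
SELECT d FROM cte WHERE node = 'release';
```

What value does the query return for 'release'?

Base: (init, d=0).
Iteration 1: edges from {init} -> (index, d=1), (rollback, d=1), (scan, d=1), (sign, d=1).
Iteration 2: edges from {index,rollback,scan,sign} -> (scan, d=2), (upload, d=2).
Iteration 3: edges from {scan,upload} -> (parse, d=3), (release, d=3), (sign, d=3).
Iteration 4: edges from {parse,release,sign} -> (scan, d=4), (sign, d=4).
Iteration 5: edges from {scan,sign} -> (scan, d=5).
Iteration 6: no outgoing edges from {scan}; recursion stops.

3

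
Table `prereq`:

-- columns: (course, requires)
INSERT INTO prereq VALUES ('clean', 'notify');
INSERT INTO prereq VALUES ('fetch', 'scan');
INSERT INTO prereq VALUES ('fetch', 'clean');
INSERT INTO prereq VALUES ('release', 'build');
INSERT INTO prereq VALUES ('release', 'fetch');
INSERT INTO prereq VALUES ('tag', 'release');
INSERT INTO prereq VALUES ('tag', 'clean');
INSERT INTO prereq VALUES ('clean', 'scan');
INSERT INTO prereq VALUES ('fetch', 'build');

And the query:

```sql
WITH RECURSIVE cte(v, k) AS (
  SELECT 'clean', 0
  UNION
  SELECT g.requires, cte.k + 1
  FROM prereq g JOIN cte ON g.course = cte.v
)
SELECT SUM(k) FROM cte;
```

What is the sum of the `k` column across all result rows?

2

Base: (clean, k=0).
Iteration 1: edges from {clean} -> (notify, k=1), (scan, k=1).
Iteration 2: no outgoing edges from {notify,scan}; recursion stops.
SUM(k) = 0 + 1 + 1 = 2.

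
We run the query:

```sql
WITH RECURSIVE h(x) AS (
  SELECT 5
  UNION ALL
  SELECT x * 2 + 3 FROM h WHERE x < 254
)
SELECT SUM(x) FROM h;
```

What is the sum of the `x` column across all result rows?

Base: x=5.
Iteration 1: 5 < 254 holds -> x = 5 * 2 + 3 = 13.
Iteration 2: 13 < 254 holds -> x = 13 * 2 + 3 = 29.
Iteration 3: 29 < 254 holds -> x = 29 * 2 + 3 = 61.
Iteration 4: 61 < 254 holds -> x = 61 * 2 + 3 = 125.
Iteration 5: 125 < 254 holds -> x = 125 * 2 + 3 = 253.
Iteration 6: 253 < 254 holds -> x = 253 * 2 + 3 = 509.
Iteration 7: 509 < 254 fails; recursion stops.
SUM(x) = 5 + 13 + 29 + 61 + 125 + 253 + 509 = 995.

995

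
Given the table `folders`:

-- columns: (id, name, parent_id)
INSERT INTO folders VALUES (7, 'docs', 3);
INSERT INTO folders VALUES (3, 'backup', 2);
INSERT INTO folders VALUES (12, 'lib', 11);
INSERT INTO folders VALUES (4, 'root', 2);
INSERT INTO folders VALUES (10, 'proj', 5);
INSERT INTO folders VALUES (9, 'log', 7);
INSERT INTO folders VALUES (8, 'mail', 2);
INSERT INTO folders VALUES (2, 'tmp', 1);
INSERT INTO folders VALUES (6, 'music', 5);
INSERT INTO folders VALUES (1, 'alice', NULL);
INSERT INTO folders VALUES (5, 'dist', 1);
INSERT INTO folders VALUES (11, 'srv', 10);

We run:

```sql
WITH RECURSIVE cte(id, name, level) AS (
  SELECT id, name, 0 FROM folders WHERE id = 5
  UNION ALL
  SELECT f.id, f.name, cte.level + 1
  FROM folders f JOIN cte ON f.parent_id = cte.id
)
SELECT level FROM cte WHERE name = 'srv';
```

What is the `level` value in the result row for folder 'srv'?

Base: id=5 (dist) at level 0.
Iteration 1: rows with parent_id in {5} -> music (id 6, level 1), proj (id 10, level 1).
Iteration 2: rows with parent_id in {6,10} -> srv (id 11, level 2).
Iteration 3: rows with parent_id in {11} -> lib (id 12, level 3).
Iteration 4: no rows with parent_id in {12}; recursion stops.

2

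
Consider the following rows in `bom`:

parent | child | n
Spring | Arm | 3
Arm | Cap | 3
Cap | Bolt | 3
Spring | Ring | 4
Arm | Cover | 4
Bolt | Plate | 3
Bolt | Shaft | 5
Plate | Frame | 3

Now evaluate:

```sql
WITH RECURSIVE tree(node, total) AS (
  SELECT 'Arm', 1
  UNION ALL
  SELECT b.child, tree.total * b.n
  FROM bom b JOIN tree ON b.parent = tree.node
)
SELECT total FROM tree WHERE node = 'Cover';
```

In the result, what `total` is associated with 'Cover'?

4

Base: (Arm, total=1).
Iteration 1: components of {Arm} -> Cap = 1*3 = 3, Cover = 1*4 = 4.
Iteration 2: components of {Cap,Cover} -> Bolt = 3*3 = 9.
Iteration 3: components of {Bolt} -> Plate = 9*3 = 27, Shaft = 9*5 = 45.
Iteration 4: components of {Plate,Shaft} -> Frame = 27*3 = 81.
Iteration 5: no further components; recursion stops.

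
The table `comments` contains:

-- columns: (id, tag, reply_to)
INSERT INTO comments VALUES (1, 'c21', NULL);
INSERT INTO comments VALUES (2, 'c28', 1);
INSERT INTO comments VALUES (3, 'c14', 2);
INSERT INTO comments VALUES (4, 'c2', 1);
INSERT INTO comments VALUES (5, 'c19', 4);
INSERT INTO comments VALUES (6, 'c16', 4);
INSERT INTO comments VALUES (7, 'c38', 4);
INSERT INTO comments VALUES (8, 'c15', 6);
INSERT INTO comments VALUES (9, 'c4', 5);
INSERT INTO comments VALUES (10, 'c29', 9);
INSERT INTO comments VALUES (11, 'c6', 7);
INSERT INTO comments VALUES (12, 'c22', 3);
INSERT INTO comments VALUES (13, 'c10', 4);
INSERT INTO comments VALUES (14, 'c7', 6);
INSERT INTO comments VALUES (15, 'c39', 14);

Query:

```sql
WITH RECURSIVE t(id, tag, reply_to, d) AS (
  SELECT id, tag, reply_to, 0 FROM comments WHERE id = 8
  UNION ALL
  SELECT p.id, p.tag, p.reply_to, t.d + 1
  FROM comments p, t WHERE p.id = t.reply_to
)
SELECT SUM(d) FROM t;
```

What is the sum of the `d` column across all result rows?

6

Base: id=8 (c15), reply_to=6, d 0.
Iteration 1: join on id=6 -> c16 (id 6, reply_to=4, d 1).
Iteration 2: join on id=4 -> c2 (id 4, reply_to=1, d 2).
Iteration 3: join on id=1 -> c21 (id 1, reply_to=NULL, d 3).
Iteration 4: reply_to is NULL; no match; recursion stops.
SUM(d) = 0 + 1 + 2 + 3 = 6.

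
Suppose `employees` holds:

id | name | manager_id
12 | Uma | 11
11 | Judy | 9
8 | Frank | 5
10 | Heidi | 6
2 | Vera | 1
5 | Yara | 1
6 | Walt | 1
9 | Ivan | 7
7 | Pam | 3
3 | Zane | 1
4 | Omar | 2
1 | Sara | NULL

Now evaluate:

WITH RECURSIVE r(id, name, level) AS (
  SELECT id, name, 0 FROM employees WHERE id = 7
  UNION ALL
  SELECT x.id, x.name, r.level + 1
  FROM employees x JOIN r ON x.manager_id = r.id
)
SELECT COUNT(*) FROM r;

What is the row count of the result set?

Base: id=7 (Pam) at level 0.
Iteration 1: rows with manager_id in {7} -> Ivan (id 9, level 1).
Iteration 2: rows with manager_id in {9} -> Judy (id 11, level 2).
Iteration 3: rows with manager_id in {11} -> Uma (id 12, level 3).
Iteration 4: no rows with manager_id in {12}; recursion stops.
Total rows emitted: 4.

4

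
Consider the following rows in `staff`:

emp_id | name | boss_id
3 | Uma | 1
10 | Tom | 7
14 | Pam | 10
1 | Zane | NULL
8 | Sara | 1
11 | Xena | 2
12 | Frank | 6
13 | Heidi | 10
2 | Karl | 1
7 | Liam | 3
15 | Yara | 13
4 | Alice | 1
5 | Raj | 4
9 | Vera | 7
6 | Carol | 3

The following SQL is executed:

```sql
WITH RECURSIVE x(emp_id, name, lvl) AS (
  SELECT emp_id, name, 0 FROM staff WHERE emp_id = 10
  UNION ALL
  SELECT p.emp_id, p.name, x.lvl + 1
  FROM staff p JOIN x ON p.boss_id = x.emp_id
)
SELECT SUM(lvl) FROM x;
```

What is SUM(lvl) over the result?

Base: emp_id=10 (Tom) at lvl 0.
Iteration 1: rows with boss_id in {10} -> Heidi (id 13, lvl 1), Pam (id 14, lvl 1).
Iteration 2: rows with boss_id in {13,14} -> Yara (id 15, lvl 2).
Iteration 3: no rows with boss_id in {15}; recursion stops.
SUM(lvl) = 0 + 1 + 1 + 2 = 4.

4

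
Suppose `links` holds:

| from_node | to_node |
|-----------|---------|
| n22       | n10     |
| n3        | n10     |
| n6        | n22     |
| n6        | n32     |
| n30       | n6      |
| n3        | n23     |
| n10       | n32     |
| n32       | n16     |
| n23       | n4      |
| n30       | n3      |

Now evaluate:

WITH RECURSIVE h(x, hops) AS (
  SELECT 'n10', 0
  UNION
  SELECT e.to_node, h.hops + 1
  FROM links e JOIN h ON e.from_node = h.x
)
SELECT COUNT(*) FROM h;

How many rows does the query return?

3

Base: (n10, hops=0).
Iteration 1: edges from {n10} -> (n32, hops=1).
Iteration 2: edges from {n32} -> (n16, hops=2).
Iteration 3: no outgoing edges from {n16}; recursion stops.
Total rows emitted: 3.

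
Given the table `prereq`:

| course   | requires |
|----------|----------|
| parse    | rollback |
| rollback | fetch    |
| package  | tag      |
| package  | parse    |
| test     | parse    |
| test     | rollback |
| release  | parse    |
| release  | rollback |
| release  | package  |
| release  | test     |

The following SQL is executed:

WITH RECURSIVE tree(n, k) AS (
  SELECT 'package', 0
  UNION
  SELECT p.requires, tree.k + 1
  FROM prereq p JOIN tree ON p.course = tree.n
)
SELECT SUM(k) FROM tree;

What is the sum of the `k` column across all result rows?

Base: (package, k=0).
Iteration 1: edges from {package} -> (parse, k=1), (tag, k=1).
Iteration 2: edges from {parse,tag} -> (rollback, k=2).
Iteration 3: edges from {rollback} -> (fetch, k=3).
Iteration 4: no outgoing edges from {fetch}; recursion stops.
SUM(k) = 0 + 1 + 1 + 2 + 3 = 7.

7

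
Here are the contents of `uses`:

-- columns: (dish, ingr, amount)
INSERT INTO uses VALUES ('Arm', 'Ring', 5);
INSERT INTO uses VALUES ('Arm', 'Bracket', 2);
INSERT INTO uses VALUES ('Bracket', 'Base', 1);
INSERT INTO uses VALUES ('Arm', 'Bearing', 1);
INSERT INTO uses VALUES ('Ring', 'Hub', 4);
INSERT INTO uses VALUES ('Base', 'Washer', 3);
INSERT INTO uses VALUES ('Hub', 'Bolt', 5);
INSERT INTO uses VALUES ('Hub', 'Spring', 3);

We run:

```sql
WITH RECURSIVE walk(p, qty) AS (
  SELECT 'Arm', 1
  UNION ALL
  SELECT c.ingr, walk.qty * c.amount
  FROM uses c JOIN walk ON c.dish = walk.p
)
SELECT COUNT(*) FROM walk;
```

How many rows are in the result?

Base: (Arm, qty=1).
Iteration 1: components of {Arm} -> Bearing = 1*1 = 1, Bracket = 1*2 = 2, Ring = 1*5 = 5.
Iteration 2: components of {Bearing,Bracket,Ring} -> Base = 2*1 = 2, Hub = 5*4 = 20.
Iteration 3: components of {Base,Hub} -> Bolt = 20*5 = 100, Spring = 20*3 = 60, Washer = 2*3 = 6.
Iteration 4: no further components; recursion stops.
Total rows emitted: 9.

9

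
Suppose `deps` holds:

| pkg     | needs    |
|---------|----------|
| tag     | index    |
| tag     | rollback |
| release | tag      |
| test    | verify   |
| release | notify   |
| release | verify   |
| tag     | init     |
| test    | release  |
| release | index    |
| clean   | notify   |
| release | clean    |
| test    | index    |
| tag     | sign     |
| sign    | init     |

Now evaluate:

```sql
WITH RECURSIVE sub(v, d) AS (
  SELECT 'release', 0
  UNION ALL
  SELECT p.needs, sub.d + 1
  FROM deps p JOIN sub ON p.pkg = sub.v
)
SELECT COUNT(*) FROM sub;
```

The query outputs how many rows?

Base: (release, d=0).
Iteration 1: edges from {release} -> (clean, d=1), (index, d=1), (notify, d=1), (tag, d=1), (verify, d=1).
Iteration 2: edges from {clean,index,notify,tag,verify} -> (index, d=2), (init, d=2), (notify, d=2), (rollback, d=2), (sign, d=2).
Iteration 3: edges from {index,init,notify,rollback,sign} -> (init, d=3).
Iteration 4: no outgoing edges from {init}; recursion stops.
Total rows emitted: 12.

12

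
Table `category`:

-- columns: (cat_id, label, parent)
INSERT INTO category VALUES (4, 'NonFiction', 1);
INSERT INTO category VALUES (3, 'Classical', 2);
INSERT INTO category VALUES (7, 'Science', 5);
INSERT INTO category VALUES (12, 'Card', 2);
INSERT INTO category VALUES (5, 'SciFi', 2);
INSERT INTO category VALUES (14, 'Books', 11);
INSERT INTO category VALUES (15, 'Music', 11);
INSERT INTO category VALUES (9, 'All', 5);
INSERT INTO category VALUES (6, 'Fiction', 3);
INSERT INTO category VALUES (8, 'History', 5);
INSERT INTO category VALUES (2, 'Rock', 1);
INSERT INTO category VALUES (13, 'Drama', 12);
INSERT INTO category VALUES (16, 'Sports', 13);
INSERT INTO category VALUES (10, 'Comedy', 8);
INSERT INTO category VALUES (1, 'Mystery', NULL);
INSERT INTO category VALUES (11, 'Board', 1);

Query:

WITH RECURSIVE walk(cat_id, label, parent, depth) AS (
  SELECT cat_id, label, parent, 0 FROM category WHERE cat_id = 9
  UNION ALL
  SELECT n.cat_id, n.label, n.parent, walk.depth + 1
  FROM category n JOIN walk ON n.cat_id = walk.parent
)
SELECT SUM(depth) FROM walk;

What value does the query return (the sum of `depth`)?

Base: cat_id=9 (All), parent=5, depth 0.
Iteration 1: join on cat_id=5 -> SciFi (id 5, parent=2, depth 1).
Iteration 2: join on cat_id=2 -> Rock (id 2, parent=1, depth 2).
Iteration 3: join on cat_id=1 -> Mystery (id 1, parent=NULL, depth 3).
Iteration 4: parent is NULL; no match; recursion stops.
SUM(depth) = 0 + 1 + 2 + 3 = 6.

6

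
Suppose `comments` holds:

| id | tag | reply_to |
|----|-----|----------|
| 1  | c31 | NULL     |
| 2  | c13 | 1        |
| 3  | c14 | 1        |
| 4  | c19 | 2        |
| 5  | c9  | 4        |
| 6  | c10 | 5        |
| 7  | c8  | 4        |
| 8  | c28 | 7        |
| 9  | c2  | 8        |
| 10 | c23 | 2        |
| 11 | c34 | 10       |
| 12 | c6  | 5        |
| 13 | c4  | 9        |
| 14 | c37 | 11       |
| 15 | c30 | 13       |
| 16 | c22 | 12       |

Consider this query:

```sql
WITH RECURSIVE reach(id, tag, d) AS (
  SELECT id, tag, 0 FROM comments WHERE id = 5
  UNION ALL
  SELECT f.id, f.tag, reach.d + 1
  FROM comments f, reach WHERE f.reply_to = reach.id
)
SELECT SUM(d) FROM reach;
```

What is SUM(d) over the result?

4

Base: id=5 (c9) at d 0.
Iteration 1: rows with reply_to in {5} -> c10 (id 6, d 1), c6 (id 12, d 1).
Iteration 2: rows with reply_to in {6,12} -> c22 (id 16, d 2).
Iteration 3: no rows with reply_to in {16}; recursion stops.
SUM(d) = 0 + 1 + 1 + 2 = 4.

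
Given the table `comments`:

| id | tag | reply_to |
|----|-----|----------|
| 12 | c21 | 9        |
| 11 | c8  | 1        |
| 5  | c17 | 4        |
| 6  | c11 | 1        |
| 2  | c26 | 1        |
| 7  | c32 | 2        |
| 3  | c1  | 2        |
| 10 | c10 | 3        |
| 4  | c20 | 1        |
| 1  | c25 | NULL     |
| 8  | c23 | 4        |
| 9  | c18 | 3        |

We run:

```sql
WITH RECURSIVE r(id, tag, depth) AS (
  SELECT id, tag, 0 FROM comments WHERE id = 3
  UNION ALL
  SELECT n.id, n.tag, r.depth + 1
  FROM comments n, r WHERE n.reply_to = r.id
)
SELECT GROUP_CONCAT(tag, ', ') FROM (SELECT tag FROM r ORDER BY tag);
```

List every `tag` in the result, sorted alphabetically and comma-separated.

c1, c10, c18, c21

Base: id=3 (c1) at depth 0.
Iteration 1: rows with reply_to in {3} -> c18 (id 9, depth 1), c10 (id 10, depth 1).
Iteration 2: rows with reply_to in {9,10} -> c21 (id 12, depth 2).
Iteration 3: no rows with reply_to in {12}; recursion stops.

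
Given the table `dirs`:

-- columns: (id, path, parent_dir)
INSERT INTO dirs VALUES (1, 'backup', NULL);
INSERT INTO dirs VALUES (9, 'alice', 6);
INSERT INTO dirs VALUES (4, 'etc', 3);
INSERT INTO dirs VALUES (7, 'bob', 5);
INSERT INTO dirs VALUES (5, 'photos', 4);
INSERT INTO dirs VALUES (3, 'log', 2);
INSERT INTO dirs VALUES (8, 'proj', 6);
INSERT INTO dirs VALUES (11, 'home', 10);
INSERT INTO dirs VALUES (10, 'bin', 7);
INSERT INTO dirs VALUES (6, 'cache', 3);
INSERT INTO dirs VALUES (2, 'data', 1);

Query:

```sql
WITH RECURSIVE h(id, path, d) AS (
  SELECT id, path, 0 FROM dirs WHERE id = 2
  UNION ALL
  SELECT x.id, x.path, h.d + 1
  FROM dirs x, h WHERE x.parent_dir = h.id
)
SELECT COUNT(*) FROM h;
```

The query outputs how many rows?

10

Base: id=2 (data) at d 0.
Iteration 1: rows with parent_dir in {2} -> log (id 3, d 1).
Iteration 2: rows with parent_dir in {3} -> etc (id 4, d 2), cache (id 6, d 2).
Iteration 3: rows with parent_dir in {4,6} -> photos (id 5, d 3), proj (id 8, d 3), alice (id 9, d 3).
Iteration 4: rows with parent_dir in {5,8,9} -> bob (id 7, d 4).
Iteration 5: rows with parent_dir in {7} -> bin (id 10, d 5).
Iteration 6: rows with parent_dir in {10} -> home (id 11, d 6).
Iteration 7: no rows with parent_dir in {11}; recursion stops.
Total rows emitted: 10.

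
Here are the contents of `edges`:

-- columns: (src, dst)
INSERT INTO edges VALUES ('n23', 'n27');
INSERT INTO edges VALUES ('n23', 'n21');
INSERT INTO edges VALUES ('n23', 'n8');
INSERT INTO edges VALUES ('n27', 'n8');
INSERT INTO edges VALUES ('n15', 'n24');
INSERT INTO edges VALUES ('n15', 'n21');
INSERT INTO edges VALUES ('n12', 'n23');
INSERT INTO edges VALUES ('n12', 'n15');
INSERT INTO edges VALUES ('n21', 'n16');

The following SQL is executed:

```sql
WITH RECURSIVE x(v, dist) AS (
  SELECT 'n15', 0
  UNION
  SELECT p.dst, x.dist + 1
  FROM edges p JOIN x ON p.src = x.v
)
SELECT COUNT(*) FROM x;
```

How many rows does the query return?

Base: (n15, dist=0).
Iteration 1: edges from {n15} -> (n21, dist=1), (n24, dist=1).
Iteration 2: edges from {n21,n24} -> (n16, dist=2).
Iteration 3: no outgoing edges from {n16}; recursion stops.
Total rows emitted: 4.

4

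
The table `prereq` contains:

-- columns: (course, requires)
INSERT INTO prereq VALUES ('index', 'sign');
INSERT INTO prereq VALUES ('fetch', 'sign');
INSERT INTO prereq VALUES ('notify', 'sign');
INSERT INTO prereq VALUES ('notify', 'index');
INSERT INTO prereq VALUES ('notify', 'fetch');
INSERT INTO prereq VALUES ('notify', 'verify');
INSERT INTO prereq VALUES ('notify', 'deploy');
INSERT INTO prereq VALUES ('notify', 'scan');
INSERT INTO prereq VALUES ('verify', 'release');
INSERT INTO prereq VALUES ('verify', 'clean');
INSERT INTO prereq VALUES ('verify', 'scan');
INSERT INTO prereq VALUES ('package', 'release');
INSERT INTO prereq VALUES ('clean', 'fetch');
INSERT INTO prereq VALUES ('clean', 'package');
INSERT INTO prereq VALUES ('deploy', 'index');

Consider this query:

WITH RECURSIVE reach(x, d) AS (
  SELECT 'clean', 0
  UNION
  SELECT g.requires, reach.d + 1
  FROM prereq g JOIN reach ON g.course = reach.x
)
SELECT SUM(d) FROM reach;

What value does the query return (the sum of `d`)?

6

Base: (clean, d=0).
Iteration 1: edges from {clean} -> (fetch, d=1), (package, d=1).
Iteration 2: edges from {fetch,package} -> (release, d=2), (sign, d=2).
Iteration 3: no outgoing edges from {release,sign}; recursion stops.
SUM(d) = 0 + 1 + 1 + 2 + 2 = 6.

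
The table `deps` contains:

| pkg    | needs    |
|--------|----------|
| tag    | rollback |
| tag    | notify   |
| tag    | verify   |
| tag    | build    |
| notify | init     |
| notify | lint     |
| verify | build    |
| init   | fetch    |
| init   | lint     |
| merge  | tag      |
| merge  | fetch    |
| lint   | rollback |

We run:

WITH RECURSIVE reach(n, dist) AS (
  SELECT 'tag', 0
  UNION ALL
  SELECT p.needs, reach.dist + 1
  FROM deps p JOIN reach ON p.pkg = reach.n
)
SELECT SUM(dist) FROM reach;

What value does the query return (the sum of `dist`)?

23

Base: (tag, dist=0).
Iteration 1: edges from {tag} -> (build, dist=1), (notify, dist=1), (rollback, dist=1), (verify, dist=1).
Iteration 2: edges from {build,notify,rollback,verify} -> (build, dist=2), (init, dist=2), (lint, dist=2).
Iteration 3: edges from {build,init,lint} -> (fetch, dist=3), (lint, dist=3), (rollback, dist=3).
Iteration 4: edges from {fetch,lint,rollback} -> (rollback, dist=4).
Iteration 5: no outgoing edges from {rollback}; recursion stops.
SUM(dist) = 0 + 1 + 1 + 1 + 1 + 2 + 2 + 2 + 3 + 3 + 3 + 4 = 23.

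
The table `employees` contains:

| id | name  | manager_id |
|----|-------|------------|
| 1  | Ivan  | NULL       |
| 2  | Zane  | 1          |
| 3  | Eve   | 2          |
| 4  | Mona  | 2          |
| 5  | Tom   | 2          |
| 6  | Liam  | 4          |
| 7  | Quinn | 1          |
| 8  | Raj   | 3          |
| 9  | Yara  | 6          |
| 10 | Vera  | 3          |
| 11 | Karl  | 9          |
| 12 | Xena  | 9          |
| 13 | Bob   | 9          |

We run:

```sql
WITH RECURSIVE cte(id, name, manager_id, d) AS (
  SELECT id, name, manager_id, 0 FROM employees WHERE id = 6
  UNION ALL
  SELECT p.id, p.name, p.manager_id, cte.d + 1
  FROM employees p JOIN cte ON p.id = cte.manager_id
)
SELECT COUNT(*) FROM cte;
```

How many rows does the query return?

4

Base: id=6 (Liam), manager_id=4, d 0.
Iteration 1: join on id=4 -> Mona (id 4, manager_id=2, d 1).
Iteration 2: join on id=2 -> Zane (id 2, manager_id=1, d 2).
Iteration 3: join on id=1 -> Ivan (id 1, manager_id=NULL, d 3).
Iteration 4: manager_id is NULL; no match; recursion stops.
Total rows emitted: 4.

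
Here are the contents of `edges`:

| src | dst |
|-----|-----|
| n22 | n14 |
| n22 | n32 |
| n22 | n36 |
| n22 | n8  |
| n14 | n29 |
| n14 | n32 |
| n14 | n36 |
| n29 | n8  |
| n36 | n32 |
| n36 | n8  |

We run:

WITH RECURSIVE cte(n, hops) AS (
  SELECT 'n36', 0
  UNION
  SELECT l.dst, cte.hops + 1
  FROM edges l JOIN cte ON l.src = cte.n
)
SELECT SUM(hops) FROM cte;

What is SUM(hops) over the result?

2

Base: (n36, hops=0).
Iteration 1: edges from {n36} -> (n32, hops=1), (n8, hops=1).
Iteration 2: no outgoing edges from {n32,n8}; recursion stops.
SUM(hops) = 0 + 1 + 1 = 2.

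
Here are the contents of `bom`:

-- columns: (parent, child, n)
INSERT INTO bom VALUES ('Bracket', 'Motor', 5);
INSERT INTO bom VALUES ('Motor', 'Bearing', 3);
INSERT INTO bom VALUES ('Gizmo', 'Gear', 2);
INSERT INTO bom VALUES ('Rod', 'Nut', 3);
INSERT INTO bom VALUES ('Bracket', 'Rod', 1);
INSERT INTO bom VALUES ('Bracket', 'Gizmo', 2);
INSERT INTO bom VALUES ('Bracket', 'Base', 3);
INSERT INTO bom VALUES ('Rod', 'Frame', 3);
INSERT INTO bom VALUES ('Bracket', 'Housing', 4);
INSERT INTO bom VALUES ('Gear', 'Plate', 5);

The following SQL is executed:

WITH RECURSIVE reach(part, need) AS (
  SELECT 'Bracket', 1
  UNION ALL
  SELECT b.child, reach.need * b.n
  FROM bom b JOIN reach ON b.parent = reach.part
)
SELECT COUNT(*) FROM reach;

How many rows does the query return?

Base: (Bracket, need=1).
Iteration 1: components of {Bracket} -> Base = 1*3 = 3, Gizmo = 1*2 = 2, Housing = 1*4 = 4, Motor = 1*5 = 5, Rod = 1*1 = 1.
Iteration 2: components of {Base,Gizmo,Housing,Motor,Rod} -> Bearing = 5*3 = 15, Frame = 1*3 = 3, Gear = 2*2 = 4, Nut = 1*3 = 3.
Iteration 3: components of {Bearing,Frame,Gear,Nut} -> Plate = 4*5 = 20.
Iteration 4: no further components; recursion stops.
Total rows emitted: 11.

11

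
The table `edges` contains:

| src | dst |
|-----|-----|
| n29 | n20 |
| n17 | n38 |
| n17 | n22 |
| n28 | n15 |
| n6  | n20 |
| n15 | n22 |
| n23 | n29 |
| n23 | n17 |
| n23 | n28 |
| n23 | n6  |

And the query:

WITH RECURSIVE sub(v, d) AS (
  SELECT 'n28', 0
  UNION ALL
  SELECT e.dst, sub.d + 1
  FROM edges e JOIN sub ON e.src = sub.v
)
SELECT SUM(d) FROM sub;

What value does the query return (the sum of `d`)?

3

Base: (n28, d=0).
Iteration 1: edges from {n28} -> (n15, d=1).
Iteration 2: edges from {n15} -> (n22, d=2).
Iteration 3: no outgoing edges from {n22}; recursion stops.
SUM(d) = 0 + 1 + 2 = 3.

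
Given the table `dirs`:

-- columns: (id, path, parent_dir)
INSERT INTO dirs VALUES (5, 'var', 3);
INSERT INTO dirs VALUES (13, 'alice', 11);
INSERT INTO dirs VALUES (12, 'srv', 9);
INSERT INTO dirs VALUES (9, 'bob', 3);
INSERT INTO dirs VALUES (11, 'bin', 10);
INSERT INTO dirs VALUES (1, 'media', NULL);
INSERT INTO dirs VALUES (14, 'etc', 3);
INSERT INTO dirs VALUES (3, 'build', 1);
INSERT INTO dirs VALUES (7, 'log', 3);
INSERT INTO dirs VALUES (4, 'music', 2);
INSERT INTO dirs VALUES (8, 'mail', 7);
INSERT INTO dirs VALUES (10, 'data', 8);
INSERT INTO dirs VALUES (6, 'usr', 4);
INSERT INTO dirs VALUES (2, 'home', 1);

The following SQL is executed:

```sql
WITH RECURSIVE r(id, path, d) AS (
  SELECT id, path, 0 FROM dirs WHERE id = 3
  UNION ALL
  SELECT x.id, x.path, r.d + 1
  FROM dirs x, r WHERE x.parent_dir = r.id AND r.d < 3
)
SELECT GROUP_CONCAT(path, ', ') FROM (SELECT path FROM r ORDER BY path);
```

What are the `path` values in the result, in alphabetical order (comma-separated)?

bob, build, data, etc, log, mail, srv, var

Base: id=3 (build) at d 0.
Iteration 1: rows with parent_dir in {3} -> var (id 5, d 1), log (id 7, d 1), bob (id 9, d 1), etc (id 14, d 1).
Iteration 2: rows with parent_dir in {5,7,9,14} -> mail (id 8, d 2), srv (id 12, d 2).
Iteration 3: rows with parent_dir in {8,12} -> data (id 10, d 3).
Iteration 4: d < 3 fails for all current rows; recursion stops.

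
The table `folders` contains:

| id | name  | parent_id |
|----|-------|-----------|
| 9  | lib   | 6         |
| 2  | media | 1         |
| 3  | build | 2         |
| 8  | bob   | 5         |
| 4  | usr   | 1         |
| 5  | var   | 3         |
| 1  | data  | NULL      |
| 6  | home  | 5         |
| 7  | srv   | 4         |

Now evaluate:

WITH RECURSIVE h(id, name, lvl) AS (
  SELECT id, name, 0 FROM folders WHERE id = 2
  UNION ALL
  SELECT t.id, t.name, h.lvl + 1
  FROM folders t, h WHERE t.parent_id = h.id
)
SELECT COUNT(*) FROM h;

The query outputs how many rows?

Base: id=2 (media) at lvl 0.
Iteration 1: rows with parent_id in {2} -> build (id 3, lvl 1).
Iteration 2: rows with parent_id in {3} -> var (id 5, lvl 2).
Iteration 3: rows with parent_id in {5} -> home (id 6, lvl 3), bob (id 8, lvl 3).
Iteration 4: rows with parent_id in {6,8} -> lib (id 9, lvl 4).
Iteration 5: no rows with parent_id in {9}; recursion stops.
Total rows emitted: 6.

6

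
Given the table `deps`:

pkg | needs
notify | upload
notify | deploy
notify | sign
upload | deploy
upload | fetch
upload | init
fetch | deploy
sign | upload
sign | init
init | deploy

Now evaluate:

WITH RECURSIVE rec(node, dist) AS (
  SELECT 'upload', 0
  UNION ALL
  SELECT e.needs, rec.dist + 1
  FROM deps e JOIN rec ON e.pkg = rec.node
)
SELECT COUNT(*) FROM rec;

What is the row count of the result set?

Base: (upload, dist=0).
Iteration 1: edges from {upload} -> (deploy, dist=1), (fetch, dist=1), (init, dist=1).
Iteration 2: edges from {deploy,fetch,init} -> (deploy, dist=2) x2. [UNION ALL keeps all 2 new rows, including repeats]
Iteration 3: no outgoing edges from {deploy}; recursion stops.
Total rows emitted: 6.

6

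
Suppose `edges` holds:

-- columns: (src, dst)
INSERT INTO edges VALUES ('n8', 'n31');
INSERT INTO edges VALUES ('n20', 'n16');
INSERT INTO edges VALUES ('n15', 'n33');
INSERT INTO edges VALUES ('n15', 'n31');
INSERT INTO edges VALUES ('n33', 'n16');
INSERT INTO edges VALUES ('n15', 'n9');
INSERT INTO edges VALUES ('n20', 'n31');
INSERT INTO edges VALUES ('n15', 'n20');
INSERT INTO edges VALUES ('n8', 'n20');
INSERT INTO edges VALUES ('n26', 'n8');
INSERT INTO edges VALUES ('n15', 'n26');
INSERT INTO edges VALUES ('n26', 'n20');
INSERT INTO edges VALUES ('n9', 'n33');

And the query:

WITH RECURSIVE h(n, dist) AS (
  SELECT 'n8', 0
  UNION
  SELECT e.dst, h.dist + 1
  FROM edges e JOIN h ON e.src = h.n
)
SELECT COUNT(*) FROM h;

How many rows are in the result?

5

Base: (n8, dist=0).
Iteration 1: edges from {n8} -> (n20, dist=1), (n31, dist=1).
Iteration 2: edges from {n20,n31} -> (n16, dist=2), (n31, dist=2).
Iteration 3: no outgoing edges from {n16,n31}; recursion stops.
Total rows emitted: 5.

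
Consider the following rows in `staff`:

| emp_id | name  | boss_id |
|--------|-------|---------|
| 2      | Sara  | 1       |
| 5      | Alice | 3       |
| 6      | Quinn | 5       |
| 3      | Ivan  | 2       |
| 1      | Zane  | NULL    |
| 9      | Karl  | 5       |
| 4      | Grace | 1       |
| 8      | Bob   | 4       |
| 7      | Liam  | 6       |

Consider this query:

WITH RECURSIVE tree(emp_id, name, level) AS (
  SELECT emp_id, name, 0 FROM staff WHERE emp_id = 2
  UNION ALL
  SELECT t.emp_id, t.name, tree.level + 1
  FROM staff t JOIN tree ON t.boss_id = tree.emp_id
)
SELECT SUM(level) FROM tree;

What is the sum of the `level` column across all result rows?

Base: emp_id=2 (Sara) at level 0.
Iteration 1: rows with boss_id in {2} -> Ivan (id 3, level 1).
Iteration 2: rows with boss_id in {3} -> Alice (id 5, level 2).
Iteration 3: rows with boss_id in {5} -> Quinn (id 6, level 3), Karl (id 9, level 3).
Iteration 4: rows with boss_id in {6,9} -> Liam (id 7, level 4).
Iteration 5: no rows with boss_id in {7}; recursion stops.
SUM(level) = 0 + 1 + 2 + 3 + 3 + 4 = 13.

13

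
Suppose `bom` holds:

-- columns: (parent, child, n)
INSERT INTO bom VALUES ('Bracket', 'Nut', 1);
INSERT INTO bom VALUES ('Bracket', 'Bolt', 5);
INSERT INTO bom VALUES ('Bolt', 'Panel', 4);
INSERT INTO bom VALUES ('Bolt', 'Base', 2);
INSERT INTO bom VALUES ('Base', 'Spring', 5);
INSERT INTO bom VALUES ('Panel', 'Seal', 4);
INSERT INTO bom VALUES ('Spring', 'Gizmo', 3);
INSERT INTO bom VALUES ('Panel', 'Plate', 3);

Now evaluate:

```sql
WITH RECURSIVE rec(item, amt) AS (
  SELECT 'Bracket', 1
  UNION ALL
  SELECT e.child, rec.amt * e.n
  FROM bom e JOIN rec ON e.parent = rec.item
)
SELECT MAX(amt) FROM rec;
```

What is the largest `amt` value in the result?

Base: (Bracket, amt=1).
Iteration 1: components of {Bracket} -> Bolt = 1*5 = 5, Nut = 1*1 = 1.
Iteration 2: components of {Bolt,Nut} -> Base = 5*2 = 10, Panel = 5*4 = 20.
Iteration 3: components of {Base,Panel} -> Plate = 20*3 = 60, Seal = 20*4 = 80, Spring = 10*5 = 50.
Iteration 4: components of {Plate,Seal,Spring} -> Gizmo = 50*3 = 150.
Iteration 5: no further components; recursion stops.
amt values: 1, 1, 5, 20, 10, 80, 60, 50, 150; the maximum is 150.

150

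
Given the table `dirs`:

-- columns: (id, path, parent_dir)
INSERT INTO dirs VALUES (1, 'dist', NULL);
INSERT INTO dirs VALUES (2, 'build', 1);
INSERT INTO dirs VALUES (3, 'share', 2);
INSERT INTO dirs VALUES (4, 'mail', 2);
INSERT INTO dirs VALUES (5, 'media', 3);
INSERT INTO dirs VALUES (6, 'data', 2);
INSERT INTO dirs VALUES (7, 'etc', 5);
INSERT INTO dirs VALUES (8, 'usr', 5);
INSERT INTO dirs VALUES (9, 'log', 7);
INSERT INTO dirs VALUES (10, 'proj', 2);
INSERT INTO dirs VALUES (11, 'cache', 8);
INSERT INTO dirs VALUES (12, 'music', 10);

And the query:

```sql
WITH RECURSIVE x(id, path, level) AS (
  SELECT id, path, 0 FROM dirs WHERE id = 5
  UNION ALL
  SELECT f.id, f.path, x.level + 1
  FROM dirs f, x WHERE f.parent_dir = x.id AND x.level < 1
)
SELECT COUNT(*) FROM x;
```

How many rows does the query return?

Base: id=5 (media) at level 0.
Iteration 1: rows with parent_dir in {5} -> etc (id 7, level 1), usr (id 8, level 1).
Iteration 2: level < 1 fails for all current rows; recursion stops.
Total rows emitted: 3.

3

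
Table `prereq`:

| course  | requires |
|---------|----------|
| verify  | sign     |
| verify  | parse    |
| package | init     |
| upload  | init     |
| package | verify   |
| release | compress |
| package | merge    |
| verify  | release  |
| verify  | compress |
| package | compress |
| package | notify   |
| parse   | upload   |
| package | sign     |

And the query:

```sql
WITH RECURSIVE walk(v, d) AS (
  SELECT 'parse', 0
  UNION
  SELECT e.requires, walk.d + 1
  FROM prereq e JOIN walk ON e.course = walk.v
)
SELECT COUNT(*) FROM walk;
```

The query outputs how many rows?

3

Base: (parse, d=0).
Iteration 1: edges from {parse} -> (upload, d=1).
Iteration 2: edges from {upload} -> (init, d=2).
Iteration 3: no outgoing edges from {init}; recursion stops.
Total rows emitted: 3.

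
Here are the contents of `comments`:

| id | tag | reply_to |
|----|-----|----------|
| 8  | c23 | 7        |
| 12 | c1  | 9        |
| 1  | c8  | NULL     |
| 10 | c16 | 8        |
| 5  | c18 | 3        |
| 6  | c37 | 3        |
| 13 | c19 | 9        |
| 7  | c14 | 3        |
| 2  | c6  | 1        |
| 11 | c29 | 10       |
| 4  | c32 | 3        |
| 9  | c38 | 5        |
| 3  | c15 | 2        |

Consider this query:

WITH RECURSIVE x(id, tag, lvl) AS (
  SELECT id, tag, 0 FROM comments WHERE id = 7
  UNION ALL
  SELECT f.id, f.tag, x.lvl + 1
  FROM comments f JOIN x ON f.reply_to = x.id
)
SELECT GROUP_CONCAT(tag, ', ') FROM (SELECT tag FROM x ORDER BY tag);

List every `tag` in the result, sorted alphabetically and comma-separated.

Base: id=7 (c14) at lvl 0.
Iteration 1: rows with reply_to in {7} -> c23 (id 8, lvl 1).
Iteration 2: rows with reply_to in {8} -> c16 (id 10, lvl 2).
Iteration 3: rows with reply_to in {10} -> c29 (id 11, lvl 3).
Iteration 4: no rows with reply_to in {11}; recursion stops.

c14, c16, c23, c29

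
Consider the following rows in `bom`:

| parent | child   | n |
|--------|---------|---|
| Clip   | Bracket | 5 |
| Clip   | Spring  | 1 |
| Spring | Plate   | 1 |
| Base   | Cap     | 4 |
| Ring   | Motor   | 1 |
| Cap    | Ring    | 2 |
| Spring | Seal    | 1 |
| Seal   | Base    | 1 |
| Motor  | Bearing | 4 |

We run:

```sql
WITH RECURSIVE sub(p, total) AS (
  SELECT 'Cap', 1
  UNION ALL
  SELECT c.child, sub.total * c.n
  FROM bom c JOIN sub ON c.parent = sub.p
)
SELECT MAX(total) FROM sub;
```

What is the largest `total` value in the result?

8

Base: (Cap, total=1).
Iteration 1: components of {Cap} -> Ring = 1*2 = 2.
Iteration 2: components of {Ring} -> Motor = 2*1 = 2.
Iteration 3: components of {Motor} -> Bearing = 2*4 = 8.
Iteration 4: no further components; recursion stops.
total values: 1, 2, 2, 8; the maximum is 8.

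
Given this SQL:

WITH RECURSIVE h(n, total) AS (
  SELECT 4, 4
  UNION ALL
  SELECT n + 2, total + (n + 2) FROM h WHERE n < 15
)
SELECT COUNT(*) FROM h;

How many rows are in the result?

Base: n=4, total=4.
Iteration 1: 4 < 15 holds -> n = 4 + 2 = 6, total = 4 + 6 = 10.
Iteration 2: 6 < 15 holds -> n = 6 + 2 = 8, total = 10 + 8 = 18.
Iteration 3: 8 < 15 holds -> n = 8 + 2 = 10, total = 18 + 10 = 28.
Iteration 4: 10 < 15 holds -> n = 10 + 2 = 12, total = 28 + 12 = 40.
Iteration 5: 12 < 15 holds -> n = 12 + 2 = 14, total = 40 + 14 = 54.
Iteration 6: 14 < 15 holds -> n = 14 + 2 = 16, total = 54 + 16 = 70.
Iteration 7: 16 < 15 fails; recursion stops.
Total rows emitted: 7.

7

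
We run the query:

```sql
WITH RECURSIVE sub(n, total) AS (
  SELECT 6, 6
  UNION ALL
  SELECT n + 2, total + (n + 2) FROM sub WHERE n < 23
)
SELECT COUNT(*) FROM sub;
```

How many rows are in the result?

Base: n=6, total=6.
Iteration 1: 6 < 23 holds -> n = 6 + 2 = 8, total = 6 + 8 = 14.
Iteration 2: 8 < 23 holds -> n = 8 + 2 = 10, total = 14 + 10 = 24.
Iteration 3: 10 < 23 holds -> n = 10 + 2 = 12, total = 24 + 12 = 36.
Iteration 4: 12 < 23 holds -> n = 12 + 2 = 14, total = 36 + 14 = 50.
Iteration 5: 14 < 23 holds -> n = 14 + 2 = 16, total = 50 + 16 = 66.
Iteration 6: 16 < 23 holds -> n = 16 + 2 = 18, total = 66 + 18 = 84.
Iteration 7: 18 < 23 holds -> n = 18 + 2 = 20, total = 84 + 20 = 104.
Iteration 8: 20 < 23 holds -> n = 20 + 2 = 22, total = 104 + 22 = 126.
Iteration 9: 22 < 23 holds -> n = 22 + 2 = 24, total = 126 + 24 = 150.
Iteration 10: 24 < 23 fails; recursion stops.
Total rows emitted: 10.

10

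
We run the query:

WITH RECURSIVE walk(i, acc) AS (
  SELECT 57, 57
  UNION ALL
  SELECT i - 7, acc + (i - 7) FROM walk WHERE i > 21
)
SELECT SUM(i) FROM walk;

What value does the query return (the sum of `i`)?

252

Base: i=57, acc=57.
Iteration 1: 57 > 21 holds -> i = 57 - 7 = 50, acc = 57 + 50 = 107.
Iteration 2: 50 > 21 holds -> i = 50 - 7 = 43, acc = 107 + 43 = 150.
Iteration 3: 43 > 21 holds -> i = 43 - 7 = 36, acc = 150 + 36 = 186.
Iteration 4: 36 > 21 holds -> i = 36 - 7 = 29, acc = 186 + 29 = 215.
Iteration 5: 29 > 21 holds -> i = 29 - 7 = 22, acc = 215 + 22 = 237.
Iteration 6: 22 > 21 holds -> i = 22 - 7 = 15, acc = 237 + 15 = 252.
Iteration 7: 15 > 21 fails; recursion stops.
SUM(i) = 57 + 50 + 43 + 36 + 29 + 22 + 15 = 252.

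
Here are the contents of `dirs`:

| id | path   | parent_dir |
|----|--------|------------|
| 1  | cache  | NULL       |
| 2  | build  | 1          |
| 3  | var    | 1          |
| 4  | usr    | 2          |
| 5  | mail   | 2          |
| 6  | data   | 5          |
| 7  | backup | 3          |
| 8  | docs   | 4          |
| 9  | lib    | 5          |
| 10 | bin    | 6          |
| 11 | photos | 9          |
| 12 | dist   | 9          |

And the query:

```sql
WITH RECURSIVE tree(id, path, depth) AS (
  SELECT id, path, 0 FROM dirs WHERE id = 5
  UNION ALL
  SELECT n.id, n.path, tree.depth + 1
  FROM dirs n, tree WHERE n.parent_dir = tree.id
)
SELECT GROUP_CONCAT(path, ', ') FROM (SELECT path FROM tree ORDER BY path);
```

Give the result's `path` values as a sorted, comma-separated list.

Base: id=5 (mail) at depth 0.
Iteration 1: rows with parent_dir in {5} -> data (id 6, depth 1), lib (id 9, depth 1).
Iteration 2: rows with parent_dir in {6,9} -> bin (id 10, depth 2), photos (id 11, depth 2), dist (id 12, depth 2).
Iteration 3: no rows with parent_dir in {10,11,12}; recursion stops.

bin, data, dist, lib, mail, photos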